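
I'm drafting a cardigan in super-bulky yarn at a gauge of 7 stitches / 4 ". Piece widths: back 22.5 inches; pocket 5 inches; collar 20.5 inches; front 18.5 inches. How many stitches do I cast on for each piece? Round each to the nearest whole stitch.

Rate = 7/4 = 1.75 sts per in.
back: 22.5 × 1.75 = 39.38 → 39.
pocket: 5 × 1.75 = 8.75 → 9.
collar: 20.5 × 1.75 = 35.88 → 36.
front: 18.5 × 1.75 = 32.38 → 32.

back 39; pocket 9; collar 36; front 32.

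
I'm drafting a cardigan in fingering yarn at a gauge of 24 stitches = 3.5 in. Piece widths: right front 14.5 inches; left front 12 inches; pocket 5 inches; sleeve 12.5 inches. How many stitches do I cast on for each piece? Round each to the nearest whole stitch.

right front 99; left front 82; pocket 34; sleeve 86.

Rate = 24/3.5 = 6.857 sts per in.
right front: 14.5 × 6.857 = 99.43 → 99.
left front: 12 × 6.857 = 82.29 → 82.
pocket: 5 × 6.857 = 34.29 → 34.
sleeve: 12.5 × 6.857 = 85.71 → 86.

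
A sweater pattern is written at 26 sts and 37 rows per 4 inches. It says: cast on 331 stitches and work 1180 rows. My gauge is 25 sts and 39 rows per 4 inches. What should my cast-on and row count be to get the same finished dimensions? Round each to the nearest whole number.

Stitches: 331 × 25/26 = 318.27 → 318.
Rows: 1180 × 39/37 = 1243.78 → 1244.

Cast on 318 stitches; work 1244 rows.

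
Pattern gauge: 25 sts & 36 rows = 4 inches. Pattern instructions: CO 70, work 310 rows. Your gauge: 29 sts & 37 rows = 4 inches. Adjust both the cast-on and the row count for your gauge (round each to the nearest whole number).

Stitches: 70 × 29/25 = 81.20 → 81.
Rows: 310 × 37/36 = 318.61 → 319.

Cast on 81 stitches; work 319 rows.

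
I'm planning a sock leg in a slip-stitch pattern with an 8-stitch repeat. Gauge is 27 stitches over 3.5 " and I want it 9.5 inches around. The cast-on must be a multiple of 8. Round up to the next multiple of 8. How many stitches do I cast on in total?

CO 80 sts.

27 / 3.5 = 7.714 sts per inch.
9.5 × 7.714 = 73.29 sts.
Next multiple of 8: 80.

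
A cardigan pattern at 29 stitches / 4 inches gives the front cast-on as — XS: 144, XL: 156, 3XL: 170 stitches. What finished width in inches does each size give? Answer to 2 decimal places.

29/4 = 7.25 sts per in.
XS: 144 / 7.25 = 19.862 → 19.86 in.
XL: 156 / 7.25 = 21.517 → 21.52 in.
3XL: 170 / 7.25 = 23.448 → 23.45 in.

XS 19.86 inches; XL 21.52 inches; 3XL 23.45 inches.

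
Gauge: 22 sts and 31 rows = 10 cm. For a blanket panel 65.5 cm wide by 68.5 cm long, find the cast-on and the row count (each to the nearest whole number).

Cast on 144 stitches and work 212 rows.

Stitch gauge = 22/10 = 2.2 sts/cm; 65.5 × 2.2 = 144.10 → 144 sts.
Row gauge = 31/10 = 3.1 rows/cm; 68.5 × 3.1 = 212.35 → 212 rows.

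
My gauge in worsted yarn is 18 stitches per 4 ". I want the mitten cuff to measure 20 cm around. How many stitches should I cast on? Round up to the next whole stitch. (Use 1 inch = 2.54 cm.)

20 cm = 7.87 in.
18 stitches / 4 in = 4.5 stitches per inch.
7.87 × 4.5 = 35.43 stitches.
Round up → 36.

CO 36 sts.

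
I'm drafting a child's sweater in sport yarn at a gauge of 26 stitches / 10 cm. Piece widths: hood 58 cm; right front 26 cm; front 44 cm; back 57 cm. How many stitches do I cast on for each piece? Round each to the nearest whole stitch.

hood 151; right front 68; front 114; back 148.

Rate = 26/10 = 2.6 sts per cm.
hood: 58 × 2.6 = 150.80 → 151.
right front: 26 × 2.6 = 67.60 → 68.
front: 44 × 2.6 = 114.40 → 114.
back: 57 × 2.6 = 148.20 → 148.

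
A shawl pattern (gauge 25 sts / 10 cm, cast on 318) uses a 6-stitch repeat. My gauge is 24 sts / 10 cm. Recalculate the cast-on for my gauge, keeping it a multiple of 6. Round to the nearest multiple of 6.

318 × 24 / 25 = 305.28.
Nearest multiple of 6: 306.

CO 306 sts.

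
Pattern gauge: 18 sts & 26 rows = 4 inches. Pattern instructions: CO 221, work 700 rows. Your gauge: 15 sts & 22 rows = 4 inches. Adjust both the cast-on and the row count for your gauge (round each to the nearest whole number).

Cast on 184 stitches; work 592 rows.

Stitches: 221 × 15/18 = 184.17 → 184.
Rows: 700 × 22/26 = 592.31 → 592.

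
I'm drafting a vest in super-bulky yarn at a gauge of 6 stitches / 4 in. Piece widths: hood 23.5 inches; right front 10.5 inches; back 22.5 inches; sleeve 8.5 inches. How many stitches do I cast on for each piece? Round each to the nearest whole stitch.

Rate = 6/4 = 1.5 sts per in.
hood: 23.5 × 1.5 = 35.25 → 35.
right front: 10.5 × 1.5 = 15.75 → 16.
back: 22.5 × 1.5 = 33.75 → 34.
sleeve: 8.5 × 1.5 = 12.75 → 13.

hood 35; right front 16; back 34; sleeve 13.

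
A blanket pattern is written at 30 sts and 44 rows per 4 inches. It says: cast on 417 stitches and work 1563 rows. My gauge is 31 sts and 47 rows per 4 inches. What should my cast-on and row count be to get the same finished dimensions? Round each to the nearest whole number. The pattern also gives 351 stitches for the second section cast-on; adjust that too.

Cast on 431 stitches; work 1670 rows; second section cast-on 363 stitches.

Stitches: 417 × 31/30 = 430.90 → 431.
Rows: 1563 × 47/44 = 1669.57 → 1670.
second section cast-on: 351 × 31/30 = 362.70 → 363.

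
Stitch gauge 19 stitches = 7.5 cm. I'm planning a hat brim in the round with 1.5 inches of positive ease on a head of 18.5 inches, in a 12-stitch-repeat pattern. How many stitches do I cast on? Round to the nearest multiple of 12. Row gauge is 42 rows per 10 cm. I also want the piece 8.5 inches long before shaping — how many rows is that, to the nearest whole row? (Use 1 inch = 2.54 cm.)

Finished = 18.5 + 1.5 = 20 inches.
20 inches × 2.54 = 50.80 cm.
19/7.5 = 2.533 sts per cm; 50.80 × 2.533 = 128.69 sts.
Nearest multiple of 12 → 132.
8.5 inches = 21.59 cm; × 4.2 = 90.68 → 91 rows.

Cast on 132 stitches; work 91 rows.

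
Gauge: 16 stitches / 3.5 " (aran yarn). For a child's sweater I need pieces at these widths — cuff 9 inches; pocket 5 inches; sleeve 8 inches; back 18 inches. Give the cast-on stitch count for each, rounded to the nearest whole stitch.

Rate = 16/3.5 = 4.571 sts per in.
cuff: 9 × 4.571 = 41.14 → 41.
pocket: 5 × 4.571 = 22.86 → 23.
sleeve: 8 × 4.571 = 36.57 → 37.
back: 18 × 4.571 = 82.29 → 82.

cuff 41; pocket 23; sleeve 37; back 82.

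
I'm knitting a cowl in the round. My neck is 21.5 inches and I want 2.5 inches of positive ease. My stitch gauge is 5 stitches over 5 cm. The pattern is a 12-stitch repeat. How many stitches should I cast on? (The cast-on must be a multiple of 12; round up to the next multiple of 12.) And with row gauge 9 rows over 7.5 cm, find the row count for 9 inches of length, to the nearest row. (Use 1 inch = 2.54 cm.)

Cast on 72 stitches; work 27 rows.

Finished = 21.5 + 2.5 = 24 inches.
24 inches × 2.54 = 60.96 cm.
5/5 = 1 sts per cm; 60.96 × 1 = 60.96 sts.
Next multiple of 12 → 72.
9 inches = 22.86 cm; × 1.2 = 27.43 → 27 rows.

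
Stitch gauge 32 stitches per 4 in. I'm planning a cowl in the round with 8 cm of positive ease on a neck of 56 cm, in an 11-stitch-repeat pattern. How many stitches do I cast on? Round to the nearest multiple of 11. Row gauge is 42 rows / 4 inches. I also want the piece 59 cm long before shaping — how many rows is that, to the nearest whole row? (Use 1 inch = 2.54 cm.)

Finished = 56 + 8 = 64 cm.
64 cm × 1/2.54 = 25.20 inches.
32/4 = 8 sts per in; 25.20 × 8 = 201.57 sts.
Nearest multiple of 11 → 198.
59 cm = 23.23 inches; × 10.5 = 243.90 → 244 rows.

Cast on 198 stitches; work 244 rows.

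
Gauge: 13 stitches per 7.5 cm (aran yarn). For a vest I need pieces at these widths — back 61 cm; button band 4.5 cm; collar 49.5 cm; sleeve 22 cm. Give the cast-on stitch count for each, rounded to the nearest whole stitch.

Rate = 13/7.5 = 1.733 sts per cm.
back: 61 × 1.733 = 105.73 → 106.
button band: 4.5 × 1.733 = 7.80 → 8.
collar: 49.5 × 1.733 = 85.80 → 86.
sleeve: 22 × 1.733 = 38.13 → 38.

back 106; button band 8; collar 86; sleeve 38.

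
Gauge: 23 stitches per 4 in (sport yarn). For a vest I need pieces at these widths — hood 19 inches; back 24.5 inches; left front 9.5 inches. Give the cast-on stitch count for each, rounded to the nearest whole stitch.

hood 109; back 141; left front 55.

Rate = 23/4 = 5.75 sts per in.
hood: 19 × 5.75 = 109.25 → 109.
back: 24.5 × 5.75 = 140.88 → 141.
left front: 9.5 × 5.75 = 54.62 → 55.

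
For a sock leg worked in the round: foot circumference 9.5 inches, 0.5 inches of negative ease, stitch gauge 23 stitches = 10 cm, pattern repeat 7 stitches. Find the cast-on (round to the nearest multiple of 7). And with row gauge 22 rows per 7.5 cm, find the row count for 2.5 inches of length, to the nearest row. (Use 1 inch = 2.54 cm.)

Cast on 56 stitches; work 19 rows.

Finished = 9.5 − 0.5 = 9 inches.
9 inches × 2.54 = 22.86 cm.
23/10 = 2.3 sts per cm; 22.86 × 2.3 = 52.58 sts.
Nearest multiple of 7 → 56.
2.5 inches = 6.35 cm; × 2.933 = 18.63 → 19 rows.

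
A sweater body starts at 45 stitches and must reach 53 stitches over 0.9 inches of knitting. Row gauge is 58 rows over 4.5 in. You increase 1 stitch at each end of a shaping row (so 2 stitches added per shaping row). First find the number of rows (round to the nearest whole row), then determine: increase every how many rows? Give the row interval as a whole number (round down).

Increase every 3rd row.

Rows = 0.9 × 12.889 = 11.6 → 12 rows.
Stitches to add: 8 → 4 shaping rows (at 2 st each).
12 / 4 = 3.00 → every 3 rows.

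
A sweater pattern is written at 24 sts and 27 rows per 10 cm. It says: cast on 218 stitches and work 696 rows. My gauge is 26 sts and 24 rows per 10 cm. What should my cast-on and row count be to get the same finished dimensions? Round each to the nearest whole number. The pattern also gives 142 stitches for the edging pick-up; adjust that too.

Stitches: 218 × 26/24 = 236.17 → 236.
Rows: 696 × 24/27 = 618.67 → 619.
edging pick-up: 142 × 26/24 = 153.83 → 154.

Cast on 236 stitches; work 619 rows; edging pick-up 154 stitches.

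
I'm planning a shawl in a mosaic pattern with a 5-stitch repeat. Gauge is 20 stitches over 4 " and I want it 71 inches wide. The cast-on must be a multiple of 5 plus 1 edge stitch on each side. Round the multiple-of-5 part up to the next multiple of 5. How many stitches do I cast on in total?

20 / 4 = 5 sts per inch.
71 × 5 = 355.00 sts.
Less 2 edge sts → 353.00 for the repeat.
Next multiple of 5: 355.
Add back 2 edge sts → 357.

CO 357 sts.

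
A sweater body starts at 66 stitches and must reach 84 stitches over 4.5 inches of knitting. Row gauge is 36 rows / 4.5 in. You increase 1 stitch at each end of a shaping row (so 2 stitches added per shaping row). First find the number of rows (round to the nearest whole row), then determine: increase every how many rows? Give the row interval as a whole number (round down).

Increase every 4th row.

Rows = 4.5 × 8 = 36.0 → 36 rows.
Stitches to add: 18 → 9 shaping rows (at 2 st each).
36 / 9 = 4.00 → every 4 rows.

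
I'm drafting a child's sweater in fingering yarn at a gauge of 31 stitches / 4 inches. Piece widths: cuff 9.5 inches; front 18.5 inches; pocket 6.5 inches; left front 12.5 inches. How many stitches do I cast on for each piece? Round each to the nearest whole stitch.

cuff 74; front 143; pocket 50; left front 97.

Rate = 31/4 = 7.75 sts per in.
cuff: 9.5 × 7.75 = 73.62 → 74.
front: 18.5 × 7.75 = 143.38 → 143.
pocket: 6.5 × 7.75 = 50.38 → 50.
left front: 12.5 × 7.75 = 96.88 → 97.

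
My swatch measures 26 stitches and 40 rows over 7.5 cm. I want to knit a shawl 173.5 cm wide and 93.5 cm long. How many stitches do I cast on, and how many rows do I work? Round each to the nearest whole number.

Stitch gauge = 26/7.5 = 3.467 sts/cm; 173.5 × 3.467 = 601.47 → 601 sts.
Row gauge = 40/7.5 = 5.333 rows/cm; 93.5 × 5.333 = 498.67 → 499 rows.

Cast on 601 stitches and work 499 rows.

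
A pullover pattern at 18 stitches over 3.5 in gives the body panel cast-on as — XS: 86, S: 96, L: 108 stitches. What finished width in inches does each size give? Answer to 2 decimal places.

18/3.5 = 5.143 sts per in.
XS: 86 / 5.143 = 16.722 → 16.72 in.
S: 96 / 5.143 = 18.667 → 18.67 in.
L: 108 / 5.143 = 21.000 → 21.00 in.

XS 16.72 inches; S 18.67 inches; L 21.00 inches.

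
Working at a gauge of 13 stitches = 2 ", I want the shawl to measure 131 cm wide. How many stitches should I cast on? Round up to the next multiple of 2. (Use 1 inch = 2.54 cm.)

131 cm = 51.57 in.
13 stitches / 2 in = 6.5 stitches per inch.
51.57 × 6.5 = 335.24 stitches.
Round up multiple of 2 → 336.

336 stitches.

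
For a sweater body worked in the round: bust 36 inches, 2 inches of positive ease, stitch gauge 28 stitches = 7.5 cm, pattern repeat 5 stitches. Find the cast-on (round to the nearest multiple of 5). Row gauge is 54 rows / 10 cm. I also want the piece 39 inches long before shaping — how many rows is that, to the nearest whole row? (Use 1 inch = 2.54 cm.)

Finished = 36 + 2 = 38 inches.
38 inches × 2.54 = 96.52 cm.
28/7.5 = 3.733 sts per cm; 96.52 × 3.733 = 360.34 sts.
Nearest multiple of 5 → 360.
39 inches = 99.06 cm; × 5.4 = 534.92 → 535 rows.

Cast on 360 stitches; work 535 rows.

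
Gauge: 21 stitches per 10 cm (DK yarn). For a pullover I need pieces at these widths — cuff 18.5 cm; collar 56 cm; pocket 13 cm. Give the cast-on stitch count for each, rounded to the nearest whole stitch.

cuff 39; collar 118; pocket 27.

Rate = 21/10 = 2.1 sts per cm.
cuff: 18.5 × 2.1 = 38.85 → 39.
collar: 56 × 2.1 = 117.60 → 118.
pocket: 13 × 2.1 = 27.30 → 27.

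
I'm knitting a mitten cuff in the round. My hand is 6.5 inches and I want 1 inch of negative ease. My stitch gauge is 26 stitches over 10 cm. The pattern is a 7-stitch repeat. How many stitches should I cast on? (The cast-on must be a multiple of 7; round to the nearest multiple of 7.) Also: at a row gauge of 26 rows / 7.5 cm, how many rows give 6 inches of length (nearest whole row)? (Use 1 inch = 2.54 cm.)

Cast on 35 stitches; work 53 rows.

Finished = 6.5 − 1 = 5.5 inches.
5.5 inches × 2.54 = 13.97 cm.
26/10 = 2.6 sts per cm; 13.97 × 2.6 = 36.32 sts.
Nearest multiple of 7 → 35.
6 inches = 15.24 cm; × 3.467 = 52.83 → 53 rows.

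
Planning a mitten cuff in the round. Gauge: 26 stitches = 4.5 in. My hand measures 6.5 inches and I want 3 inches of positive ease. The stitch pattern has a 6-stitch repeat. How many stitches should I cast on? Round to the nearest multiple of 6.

CO 54 sts.

Finished = 6.5 + 3 = 9.5 inches.
26 / 4.5 = 5.778 sts/in.
9.5 × 5.778 = 54.89 sts.
Nearest multiple of 6: 54.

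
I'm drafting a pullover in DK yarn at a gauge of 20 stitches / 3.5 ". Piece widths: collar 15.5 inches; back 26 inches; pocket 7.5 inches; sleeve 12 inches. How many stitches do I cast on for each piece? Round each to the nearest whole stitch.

collar 89; back 149; pocket 43; sleeve 69.

Rate = 20/3.5 = 5.714 sts per in.
collar: 15.5 × 5.714 = 88.57 → 89.
back: 26 × 5.714 = 148.57 → 149.
pocket: 7.5 × 5.714 = 42.86 → 43.
sleeve: 12 × 5.714 = 68.57 → 69.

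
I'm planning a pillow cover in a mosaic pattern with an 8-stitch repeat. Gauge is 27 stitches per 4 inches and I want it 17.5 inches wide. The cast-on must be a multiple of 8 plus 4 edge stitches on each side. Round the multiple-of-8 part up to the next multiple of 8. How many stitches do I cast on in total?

27 / 4 = 6.75 sts per inch.
17.5 × 6.75 = 118.12 sts.
Less 8 edge sts → 110.12 for the repeat.
Next multiple of 8: 112.
Add back 8 edge sts → 120.

CO 120 sts.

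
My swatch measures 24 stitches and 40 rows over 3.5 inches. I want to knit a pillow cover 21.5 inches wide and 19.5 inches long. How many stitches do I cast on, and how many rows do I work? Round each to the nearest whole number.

Stitch gauge = 24/3.5 = 6.857 sts/in; 21.5 × 6.857 = 147.43 → 147 sts.
Row gauge = 40/3.5 = 11.429 rows/in; 19.5 × 11.429 = 222.86 → 223 rows.

Cast on 147 stitches and work 223 rows.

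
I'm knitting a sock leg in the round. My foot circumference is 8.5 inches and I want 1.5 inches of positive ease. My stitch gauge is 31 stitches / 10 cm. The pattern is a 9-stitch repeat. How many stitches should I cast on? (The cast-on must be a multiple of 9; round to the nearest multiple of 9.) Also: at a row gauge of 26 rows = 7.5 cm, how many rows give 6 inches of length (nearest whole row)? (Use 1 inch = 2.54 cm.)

Finished = 8.5 + 1.5 = 10 inches.
10 inches × 2.54 = 25.40 cm.
31/10 = 3.1 sts per cm; 25.40 × 3.1 = 78.74 sts.
Nearest multiple of 9 → 81.
6 inches = 15.24 cm; × 3.467 = 52.83 → 53 rows.

Cast on 81 stitches; work 53 rows.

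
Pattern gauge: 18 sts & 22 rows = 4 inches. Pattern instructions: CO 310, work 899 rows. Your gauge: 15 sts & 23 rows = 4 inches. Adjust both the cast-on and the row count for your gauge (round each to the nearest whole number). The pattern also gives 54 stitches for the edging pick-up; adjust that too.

Stitches: 310 × 15/18 = 258.33 → 258.
Rows: 899 × 23/22 = 939.86 → 940.
edging pick-up: 54 × 15/18 = 45.00 → 45.

Cast on 258 stitches; work 940 rows; edging pick-up 45 stitches.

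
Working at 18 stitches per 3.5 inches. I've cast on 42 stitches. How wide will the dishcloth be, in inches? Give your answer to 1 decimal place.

8.2 inches.

18 stitches / 3.5 inch = 5.143 stitches per inch.
42 / 5.143 = 8.17 inches.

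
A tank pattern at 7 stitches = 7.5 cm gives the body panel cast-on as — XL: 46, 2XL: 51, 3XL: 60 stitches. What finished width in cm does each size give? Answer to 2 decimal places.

XL 49.29 cm; 2XL 54.64 cm; 3XL 64.29 cm.

7/7.5 = 0.933 sts per cm.
XL: 46 / 0.933 = 49.286 → 49.29 cm.
2XL: 51 / 0.933 = 54.643 → 54.64 cm.
3XL: 60 / 0.933 = 64.286 → 64.29 cm.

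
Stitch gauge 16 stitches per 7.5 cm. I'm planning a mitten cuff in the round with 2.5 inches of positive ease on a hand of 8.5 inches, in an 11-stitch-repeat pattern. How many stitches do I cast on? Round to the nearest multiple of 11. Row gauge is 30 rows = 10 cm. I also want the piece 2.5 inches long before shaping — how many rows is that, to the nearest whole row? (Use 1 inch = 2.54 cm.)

Finished = 8.5 + 2.5 = 11 inches.
11 inches × 2.54 = 27.94 cm.
16/7.5 = 2.133 sts per cm; 27.94 × 2.133 = 59.61 sts.
Nearest multiple of 11 → 55.
2.5 inches = 6.35 cm; × 3 = 19.05 → 19 rows.

Cast on 55 stitches; work 19 rows.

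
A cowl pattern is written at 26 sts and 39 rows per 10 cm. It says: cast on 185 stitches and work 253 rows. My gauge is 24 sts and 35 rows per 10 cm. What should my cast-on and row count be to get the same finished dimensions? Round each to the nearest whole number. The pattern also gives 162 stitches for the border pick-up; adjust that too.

Stitches: 185 × 24/26 = 170.77 → 171.
Rows: 253 × 35/39 = 227.05 → 227.
border pick-up: 162 × 24/26 = 149.54 → 150.

Cast on 171 stitches; work 227 rows; border pick-up 150 stitches.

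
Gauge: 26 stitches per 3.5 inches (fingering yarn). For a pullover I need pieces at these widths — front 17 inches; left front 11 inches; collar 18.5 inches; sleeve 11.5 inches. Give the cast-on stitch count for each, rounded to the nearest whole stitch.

Rate = 26/3.5 = 7.429 sts per in.
front: 17 × 7.429 = 126.29 → 126.
left front: 11 × 7.429 = 81.71 → 82.
collar: 18.5 × 7.429 = 137.43 → 137.
sleeve: 11.5 × 7.429 = 85.43 → 85.

front 126; left front 82; collar 137; sleeve 85.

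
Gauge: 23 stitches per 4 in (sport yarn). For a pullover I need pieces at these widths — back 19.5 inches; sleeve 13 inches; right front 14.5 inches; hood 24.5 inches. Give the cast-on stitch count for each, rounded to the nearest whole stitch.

Rate = 23/4 = 5.75 sts per in.
back: 19.5 × 5.75 = 112.12 → 112.
sleeve: 13 × 5.75 = 74.75 → 75.
right front: 14.5 × 5.75 = 83.38 → 83.
hood: 24.5 × 5.75 = 140.88 → 141.

back 112; sleeve 75; right front 83; hood 141.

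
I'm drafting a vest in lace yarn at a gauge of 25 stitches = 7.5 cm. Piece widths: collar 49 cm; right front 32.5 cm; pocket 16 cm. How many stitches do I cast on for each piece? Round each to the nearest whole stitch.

collar 163; right front 108; pocket 53.

Rate = 25/7.5 = 3.333 sts per cm.
collar: 49 × 3.333 = 163.33 → 163.
right front: 32.5 × 3.333 = 108.33 → 108.
pocket: 16 × 3.333 = 53.33 → 53.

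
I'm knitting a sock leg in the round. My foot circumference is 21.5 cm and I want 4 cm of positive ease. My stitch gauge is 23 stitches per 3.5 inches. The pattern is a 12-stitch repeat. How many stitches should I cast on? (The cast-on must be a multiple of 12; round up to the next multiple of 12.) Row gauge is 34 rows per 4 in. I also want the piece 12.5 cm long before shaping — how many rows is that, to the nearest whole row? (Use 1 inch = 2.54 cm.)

Cast on 72 stitches; work 42 rows.

Finished = 21.5 + 4 = 25.5 cm.
25.5 cm × 1/2.54 = 10.04 inches.
23/3.5 = 6.571 sts per in; 10.04 × 6.571 = 65.97 sts.
Next multiple of 12 → 72.
12.5 cm = 4.92 inches; × 8.5 = 41.83 → 42 rows.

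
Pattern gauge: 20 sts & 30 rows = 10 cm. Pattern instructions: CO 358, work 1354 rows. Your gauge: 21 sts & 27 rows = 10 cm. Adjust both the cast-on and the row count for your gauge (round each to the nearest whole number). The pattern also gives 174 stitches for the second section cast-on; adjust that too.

Cast on 376 stitches; work 1219 rows; second section cast-on 183 stitches.

Stitches: 358 × 21/20 = 375.90 → 376.
Rows: 1354 × 27/30 = 1218.60 → 1219.
second section cast-on: 174 × 21/20 = 182.70 → 183.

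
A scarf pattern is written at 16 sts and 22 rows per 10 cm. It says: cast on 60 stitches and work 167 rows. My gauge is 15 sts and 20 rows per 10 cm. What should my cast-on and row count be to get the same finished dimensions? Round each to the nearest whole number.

Stitches: 60 × 15/16 = 56.25 → 56.
Rows: 167 × 20/22 = 151.82 → 152.

Cast on 56 stitches; work 152 rows.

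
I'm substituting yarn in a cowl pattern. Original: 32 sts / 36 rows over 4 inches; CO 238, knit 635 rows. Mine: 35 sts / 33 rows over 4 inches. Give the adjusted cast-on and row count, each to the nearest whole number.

Cast on 260 stitches; work 582 rows.

Stitches: 238 × 35/32 = 260.31 → 260.
Rows: 635 × 33/36 = 582.08 → 582.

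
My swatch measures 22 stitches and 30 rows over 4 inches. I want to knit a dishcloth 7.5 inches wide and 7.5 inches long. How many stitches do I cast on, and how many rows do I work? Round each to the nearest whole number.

Stitch gauge = 22/4 = 5.5 sts/in; 7.5 × 5.5 = 41.25 → 41 sts.
Row gauge = 30/4 = 7.5 rows/in; 7.5 × 7.5 = 56.25 → 56 rows.

Cast on 41 stitches and work 56 rows.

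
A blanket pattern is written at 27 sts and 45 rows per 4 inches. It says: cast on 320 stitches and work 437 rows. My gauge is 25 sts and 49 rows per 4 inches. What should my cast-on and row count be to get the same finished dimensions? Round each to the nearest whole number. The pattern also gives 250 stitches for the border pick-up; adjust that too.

Stitches: 320 × 25/27 = 296.30 → 296.
Rows: 437 × 49/45 = 475.84 → 476.
border pick-up: 250 × 25/27 = 231.48 → 231.

Cast on 296 stitches; work 476 rows; border pick-up 231 stitches.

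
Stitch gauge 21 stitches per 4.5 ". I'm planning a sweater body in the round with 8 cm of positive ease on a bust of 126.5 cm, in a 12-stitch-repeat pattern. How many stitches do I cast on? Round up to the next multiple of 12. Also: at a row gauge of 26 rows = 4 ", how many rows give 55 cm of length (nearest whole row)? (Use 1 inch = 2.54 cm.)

Cast on 252 stitches; work 141 rows.

Finished = 126.5 + 8 = 134.5 cm.
134.5 cm × 1/2.54 = 52.95 inches.
21/4.5 = 4.667 sts per in; 52.95 × 4.667 = 247.11 sts.
Next multiple of 12 → 252.
55 cm = 21.65 inches; × 6.5 = 140.75 → 141 rows.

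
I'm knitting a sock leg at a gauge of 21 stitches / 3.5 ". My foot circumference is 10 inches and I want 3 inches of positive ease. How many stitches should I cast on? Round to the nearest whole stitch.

Cast on 78 stitches.

Finished = 10 + 3 = 13 in.
21 / 3.5 = 6 sts per inch.
13.00 × 6 = 78.00 sts.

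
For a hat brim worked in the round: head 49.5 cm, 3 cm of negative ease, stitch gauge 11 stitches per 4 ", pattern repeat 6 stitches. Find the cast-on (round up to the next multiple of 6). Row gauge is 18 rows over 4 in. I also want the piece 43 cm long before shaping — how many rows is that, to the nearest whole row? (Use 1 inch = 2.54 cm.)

Cast on 54 stitches; work 76 rows.

Finished = 49.5 − 3 = 46.5 cm.
46.5 cm × 1/2.54 = 18.31 inches.
11/4 = 2.75 sts per in; 18.31 × 2.75 = 50.34 sts.
Next multiple of 6 → 54.
43 cm = 16.93 inches; × 4.5 = 76.18 → 76 rows.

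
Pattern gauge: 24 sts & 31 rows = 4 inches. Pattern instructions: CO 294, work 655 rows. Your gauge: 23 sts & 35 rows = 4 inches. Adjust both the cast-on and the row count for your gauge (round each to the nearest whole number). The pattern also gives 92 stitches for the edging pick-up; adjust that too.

Cast on 282 stitches; work 740 rows; edging pick-up 88 stitches.

Stitches: 294 × 23/24 = 281.75 → 282.
Rows: 655 × 35/31 = 739.52 → 740.
edging pick-up: 92 × 23/24 = 88.17 → 88.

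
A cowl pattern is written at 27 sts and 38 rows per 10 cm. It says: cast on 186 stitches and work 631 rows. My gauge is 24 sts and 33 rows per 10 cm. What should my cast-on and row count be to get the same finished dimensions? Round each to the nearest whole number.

Stitches: 186 × 24/27 = 165.33 → 165.
Rows: 631 × 33/38 = 547.97 → 548.

Cast on 165 stitches; work 548 rows.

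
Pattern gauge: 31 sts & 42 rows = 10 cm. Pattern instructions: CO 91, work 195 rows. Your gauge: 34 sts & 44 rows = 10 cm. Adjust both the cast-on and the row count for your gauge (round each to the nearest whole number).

Stitches: 91 × 34/31 = 99.81 → 100.
Rows: 195 × 44/42 = 204.29 → 204.

Cast on 100 stitches; work 204 rows.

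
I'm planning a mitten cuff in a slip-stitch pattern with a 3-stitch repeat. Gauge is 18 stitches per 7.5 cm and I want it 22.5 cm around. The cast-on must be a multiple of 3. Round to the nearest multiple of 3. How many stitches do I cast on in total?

18 / 7.5 = 2.4 sts per cm.
22.5 × 2.4 = 54.00 sts.
Nearest multiple of 3: 54.

Cast on 54 stitches.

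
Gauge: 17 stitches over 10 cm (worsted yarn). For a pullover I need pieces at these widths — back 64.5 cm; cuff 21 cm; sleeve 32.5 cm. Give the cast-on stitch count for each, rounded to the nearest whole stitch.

back 110; cuff 36; sleeve 55.

Rate = 17/10 = 1.7 sts per cm.
back: 64.5 × 1.7 = 109.65 → 110.
cuff: 21 × 1.7 = 35.70 → 36.
sleeve: 32.5 × 1.7 = 55.25 → 55.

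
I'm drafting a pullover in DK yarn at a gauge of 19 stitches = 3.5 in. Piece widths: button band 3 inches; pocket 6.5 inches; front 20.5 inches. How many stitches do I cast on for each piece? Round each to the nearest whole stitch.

Rate = 19/3.5 = 5.429 sts per in.
button band: 3 × 5.429 = 16.29 → 16.
pocket: 6.5 × 5.429 = 35.29 → 35.
front: 20.5 × 5.429 = 111.29 → 111.

button band 16; pocket 35; front 111.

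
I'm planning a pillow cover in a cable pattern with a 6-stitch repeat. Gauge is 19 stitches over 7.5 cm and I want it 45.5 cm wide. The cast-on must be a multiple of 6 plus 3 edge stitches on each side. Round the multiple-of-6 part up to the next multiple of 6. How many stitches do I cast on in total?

19 / 7.5 = 2.533 sts per cm.
45.5 × 2.533 = 115.27 sts.
Less 6 edge sts → 109.27 for the repeat.
Next multiple of 6: 114.
Add back 6 edge sts → 120.

Cast on 120 stitches.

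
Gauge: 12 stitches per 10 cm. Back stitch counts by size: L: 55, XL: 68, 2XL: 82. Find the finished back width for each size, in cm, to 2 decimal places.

L 45.83 cm; XL 56.67 cm; 2XL 68.33 cm.

12/10 = 1.2 sts per cm.
L: 55 / 1.2 = 45.833 → 45.83 cm.
XL: 68 / 1.2 = 56.667 → 56.67 cm.
2XL: 82 / 1.2 = 68.333 → 68.33 cm.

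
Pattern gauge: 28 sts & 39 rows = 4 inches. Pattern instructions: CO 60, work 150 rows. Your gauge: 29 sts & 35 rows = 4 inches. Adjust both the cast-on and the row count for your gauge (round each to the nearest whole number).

Stitches: 60 × 29/28 = 62.14 → 62.
Rows: 150 × 35/39 = 134.62 → 135.

Cast on 62 stitches; work 135 rows.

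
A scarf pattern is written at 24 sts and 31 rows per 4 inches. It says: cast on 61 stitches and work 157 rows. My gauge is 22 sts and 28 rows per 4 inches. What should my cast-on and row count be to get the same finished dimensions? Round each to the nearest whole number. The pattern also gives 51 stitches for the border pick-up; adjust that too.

Stitches: 61 × 22/24 = 55.92 → 56.
Rows: 157 × 28/31 = 141.81 → 142.
border pick-up: 51 × 22/24 = 46.75 → 47.

Cast on 56 stitches; work 142 rows; border pick-up 47 stitches.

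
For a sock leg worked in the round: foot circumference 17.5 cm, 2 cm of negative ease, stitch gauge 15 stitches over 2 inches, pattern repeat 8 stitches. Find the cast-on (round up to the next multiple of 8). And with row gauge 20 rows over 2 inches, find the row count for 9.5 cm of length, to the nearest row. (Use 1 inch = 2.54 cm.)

Cast on 48 stitches; work 37 rows.

Finished = 17.5 − 2 = 15.5 cm.
15.5 cm × 1/2.54 = 6.10 inches.
15/2 = 7.5 sts per in; 6.10 × 7.5 = 45.77 sts.
Next multiple of 8 → 48.
9.5 cm = 3.74 inches; × 10 = 37.40 → 37 rows.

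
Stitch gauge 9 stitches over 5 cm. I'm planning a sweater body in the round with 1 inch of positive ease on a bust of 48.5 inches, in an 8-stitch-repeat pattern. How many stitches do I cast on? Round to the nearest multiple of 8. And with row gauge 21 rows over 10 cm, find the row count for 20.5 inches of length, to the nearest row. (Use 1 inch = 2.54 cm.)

Finished = 48.5 + 1 = 49.5 inches.
49.5 inches × 2.54 = 125.73 cm.
9/5 = 1.8 sts per cm; 125.73 × 1.8 = 226.31 sts.
Nearest multiple of 8 → 224.
20.5 inches = 52.07 cm; × 2.1 = 109.35 → 109 rows.

Cast on 224 stitches; work 109 rows.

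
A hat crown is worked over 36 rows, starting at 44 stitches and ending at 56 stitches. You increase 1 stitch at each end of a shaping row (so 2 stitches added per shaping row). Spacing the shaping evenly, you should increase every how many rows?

Increase every 6th row.

Stitches to add: |56 − 44| = 12.
Shaping rows needed: 12 / 2 = 6.
36 rows / 6 = every 6 rows.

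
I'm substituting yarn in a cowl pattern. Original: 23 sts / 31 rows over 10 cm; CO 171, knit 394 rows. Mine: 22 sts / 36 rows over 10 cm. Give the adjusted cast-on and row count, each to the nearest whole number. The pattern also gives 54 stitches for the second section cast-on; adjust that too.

Stitches: 171 × 22/23 = 163.57 → 164.
Rows: 394 × 36/31 = 457.55 → 458.
second section cast-on: 54 × 22/23 = 51.65 → 52.

Cast on 164 stitches; work 458 rows; second section cast-on 52 stitches.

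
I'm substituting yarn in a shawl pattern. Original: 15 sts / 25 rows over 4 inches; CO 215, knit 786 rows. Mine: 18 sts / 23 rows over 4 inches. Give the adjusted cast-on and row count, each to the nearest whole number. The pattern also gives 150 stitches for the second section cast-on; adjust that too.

Cast on 258 stitches; work 723 rows; second section cast-on 180 stitches.

Stitches: 215 × 18/15 = 258.00 → 258.
Rows: 786 × 23/25 = 723.12 → 723.
second section cast-on: 150 × 18/15 = 180.00 → 180.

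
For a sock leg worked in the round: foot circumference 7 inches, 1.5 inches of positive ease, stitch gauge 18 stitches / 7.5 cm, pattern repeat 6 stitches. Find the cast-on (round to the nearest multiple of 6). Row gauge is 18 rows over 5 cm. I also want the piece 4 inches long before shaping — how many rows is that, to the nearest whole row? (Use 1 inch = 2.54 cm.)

Finished = 7 + 1.5 = 8.5 inches.
8.5 inches × 2.54 = 21.59 cm.
18/7.5 = 2.4 sts per cm; 21.59 × 2.4 = 51.82 sts.
Nearest multiple of 6 → 54.
4 inches = 10.16 cm; × 3.6 = 36.58 → 37 rows.

Cast on 54 stitches; work 37 rows.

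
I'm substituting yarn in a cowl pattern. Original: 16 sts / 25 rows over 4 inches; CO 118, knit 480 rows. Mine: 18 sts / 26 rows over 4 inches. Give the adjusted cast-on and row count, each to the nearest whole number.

Stitches: 118 × 18/16 = 132.75 → 133.
Rows: 480 × 26/25 = 499.20 → 499.

Cast on 133 stitches; work 499 rows.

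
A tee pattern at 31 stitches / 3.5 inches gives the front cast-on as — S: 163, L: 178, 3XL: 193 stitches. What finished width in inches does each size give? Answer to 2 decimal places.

S 18.40 inches; L 20.10 inches; 3XL 21.79 inches.

31/3.5 = 8.857 sts per in.
S: 163 / 8.857 = 18.403 → 18.40 in.
L: 178 / 8.857 = 20.097 → 20.10 in.
3XL: 193 / 8.857 = 21.790 → 21.79 in.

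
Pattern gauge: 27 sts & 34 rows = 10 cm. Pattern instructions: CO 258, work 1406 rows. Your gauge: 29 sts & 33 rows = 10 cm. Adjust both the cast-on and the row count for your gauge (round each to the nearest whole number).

Cast on 277 stitches; work 1365 rows.

Stitches: 258 × 29/27 = 277.11 → 277.
Rows: 1406 × 33/34 = 1364.65 → 1365.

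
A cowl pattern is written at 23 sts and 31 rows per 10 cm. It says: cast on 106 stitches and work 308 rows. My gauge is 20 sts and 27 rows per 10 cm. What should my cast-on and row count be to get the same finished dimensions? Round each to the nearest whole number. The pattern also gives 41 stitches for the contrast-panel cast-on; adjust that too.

Stitches: 106 × 20/23 = 92.17 → 92.
Rows: 308 × 27/31 = 268.26 → 268.
contrast-panel cast-on: 41 × 20/23 = 35.65 → 36.

Cast on 92 stitches; work 268 rows; contrast-panel cast-on 36 stitches.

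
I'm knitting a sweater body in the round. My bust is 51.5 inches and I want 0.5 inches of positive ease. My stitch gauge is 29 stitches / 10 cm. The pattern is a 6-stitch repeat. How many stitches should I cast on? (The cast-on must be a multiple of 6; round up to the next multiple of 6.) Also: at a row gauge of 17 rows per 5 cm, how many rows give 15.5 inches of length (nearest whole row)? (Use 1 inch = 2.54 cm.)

Finished = 51.5 + 0.5 = 52 inches.
52 inches × 2.54 = 132.08 cm.
29/10 = 2.9 sts per cm; 132.08 × 2.9 = 383.03 sts.
Next multiple of 6 → 384.
15.5 inches = 39.37 cm; × 3.4 = 133.86 → 134 rows.

Cast on 384 stitches; work 134 rows.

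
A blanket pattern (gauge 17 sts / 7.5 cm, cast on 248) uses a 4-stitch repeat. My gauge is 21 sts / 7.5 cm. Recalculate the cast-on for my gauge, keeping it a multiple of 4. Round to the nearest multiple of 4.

248 × 21 / 17 = 306.35.
Nearest multiple of 4: 308.

CO 308 sts.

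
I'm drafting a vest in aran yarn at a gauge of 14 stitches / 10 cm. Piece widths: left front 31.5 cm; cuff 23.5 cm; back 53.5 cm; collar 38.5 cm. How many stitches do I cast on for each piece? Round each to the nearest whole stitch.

left front 44; cuff 33; back 75; collar 54.

Rate = 14/10 = 1.4 sts per cm.
left front: 31.5 × 1.4 = 44.10 → 44.
cuff: 23.5 × 1.4 = 32.90 → 33.
back: 53.5 × 1.4 = 74.90 → 75.
collar: 38.5 × 1.4 = 53.90 → 54.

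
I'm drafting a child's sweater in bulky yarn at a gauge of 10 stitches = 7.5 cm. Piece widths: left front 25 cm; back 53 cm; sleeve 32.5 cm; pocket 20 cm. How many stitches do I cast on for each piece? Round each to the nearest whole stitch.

Rate = 10/7.5 = 1.333 sts per cm.
left front: 25 × 1.333 = 33.33 → 33.
back: 53 × 1.333 = 70.67 → 71.
sleeve: 32.5 × 1.333 = 43.33 → 43.
pocket: 20 × 1.333 = 26.67 → 27.

left front 33; back 71; sleeve 43; pocket 27.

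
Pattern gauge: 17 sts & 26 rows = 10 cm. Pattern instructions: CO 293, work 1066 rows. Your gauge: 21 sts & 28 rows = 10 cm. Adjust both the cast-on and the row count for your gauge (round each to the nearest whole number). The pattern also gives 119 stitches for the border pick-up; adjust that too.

Stitches: 293 × 21/17 = 361.94 → 362.
Rows: 1066 × 28/26 = 1148.00 → 1148.
border pick-up: 119 × 21/17 = 147.00 → 147.

Cast on 362 stitches; work 1148 rows; border pick-up 147 stitches.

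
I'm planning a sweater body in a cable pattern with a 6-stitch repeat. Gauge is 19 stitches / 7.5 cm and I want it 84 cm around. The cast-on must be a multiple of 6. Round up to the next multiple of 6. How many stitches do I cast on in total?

216 stitches.

19 / 7.5 = 2.533 sts per cm.
84 × 2.533 = 212.80 sts.
Next multiple of 6: 216.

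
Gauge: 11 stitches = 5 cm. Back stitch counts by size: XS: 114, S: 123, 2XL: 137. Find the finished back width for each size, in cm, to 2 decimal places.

XS 51.82 cm; S 55.91 cm; 2XL 62.27 cm.

11/5 = 2.2 sts per cm.
XS: 114 / 2.2 = 51.818 → 51.82 cm.
S: 123 / 2.2 = 55.909 → 55.91 cm.
2XL: 137 / 2.2 = 62.273 → 62.27 cm.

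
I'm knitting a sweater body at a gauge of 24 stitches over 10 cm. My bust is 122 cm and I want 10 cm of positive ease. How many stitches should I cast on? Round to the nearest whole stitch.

317 stitches.

Finished = 122 + 10 = 132 cm.
24 / 10 = 2.4 sts per cm.
132.00 × 2.4 = 316.80 sts.
→ 317 sts.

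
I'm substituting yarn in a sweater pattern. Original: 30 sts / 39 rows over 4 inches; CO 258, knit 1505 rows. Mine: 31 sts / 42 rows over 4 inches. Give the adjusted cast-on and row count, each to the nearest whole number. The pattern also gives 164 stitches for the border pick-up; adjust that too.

Cast on 267 stitches; work 1621 rows; border pick-up 169 stitches.

Stitches: 258 × 31/30 = 266.60 → 267.
Rows: 1505 × 42/39 = 1620.77 → 1621.
border pick-up: 164 × 31/30 = 169.47 → 169.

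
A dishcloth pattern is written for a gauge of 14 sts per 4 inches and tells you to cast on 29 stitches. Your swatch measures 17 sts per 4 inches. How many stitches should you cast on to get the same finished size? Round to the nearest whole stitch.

Scale factor = 17 / 14 = 1.214.
29 × 17 / 14 = 35.21 sts.
→ 35 sts.

35 stitches.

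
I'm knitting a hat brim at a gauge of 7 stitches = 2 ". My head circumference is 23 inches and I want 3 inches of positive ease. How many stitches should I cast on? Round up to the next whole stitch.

Finished = 23 + 3 = 26 in.
7 / 2 = 3.5 sts per inch.
26.00 × 3.5 = 91.00 sts.

CO 91 sts.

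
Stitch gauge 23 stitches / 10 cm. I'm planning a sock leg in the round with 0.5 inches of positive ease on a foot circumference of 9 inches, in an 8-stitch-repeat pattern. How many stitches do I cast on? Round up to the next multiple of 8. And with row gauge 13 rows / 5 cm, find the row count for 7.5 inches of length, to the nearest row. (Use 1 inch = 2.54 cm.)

Finished = 9 + 0.5 = 9.5 inches.
9.5 inches × 2.54 = 24.13 cm.
23/10 = 2.3 sts per cm; 24.13 × 2.3 = 55.50 sts.
Next multiple of 8 → 56.
7.5 inches = 19.05 cm; × 2.6 = 49.53 → 50 rows.

Cast on 56 stitches; work 50 rows.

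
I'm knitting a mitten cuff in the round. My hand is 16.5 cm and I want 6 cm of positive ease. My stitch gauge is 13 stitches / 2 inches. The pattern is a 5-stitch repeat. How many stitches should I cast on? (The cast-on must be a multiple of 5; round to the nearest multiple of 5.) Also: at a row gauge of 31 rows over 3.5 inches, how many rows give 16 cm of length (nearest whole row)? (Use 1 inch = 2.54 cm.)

Finished = 16.5 + 6 = 22.5 cm.
22.5 cm × 1/2.54 = 8.86 inches.
13/2 = 6.5 sts per in; 8.86 × 6.5 = 57.58 sts.
Nearest multiple of 5 → 60.
16 cm = 6.30 inches; × 8.857 = 55.79 → 56 rows.

Cast on 60 stitches; work 56 rows.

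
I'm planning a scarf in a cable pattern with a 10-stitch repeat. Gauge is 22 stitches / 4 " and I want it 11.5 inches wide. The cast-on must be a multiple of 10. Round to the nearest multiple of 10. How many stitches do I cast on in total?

22 / 4 = 5.5 sts per inch.
11.5 × 5.5 = 63.25 sts.
Nearest multiple of 10: 60.

CO 60 sts.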